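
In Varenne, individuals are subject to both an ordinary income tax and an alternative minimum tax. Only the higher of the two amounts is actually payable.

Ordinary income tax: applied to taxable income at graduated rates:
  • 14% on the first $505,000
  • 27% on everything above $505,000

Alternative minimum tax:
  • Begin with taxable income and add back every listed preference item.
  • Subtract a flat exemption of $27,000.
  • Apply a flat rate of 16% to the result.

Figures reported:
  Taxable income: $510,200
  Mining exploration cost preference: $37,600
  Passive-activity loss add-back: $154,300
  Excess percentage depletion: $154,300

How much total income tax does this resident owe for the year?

Alternative minimum tax:
  Adjusted income: $510,200 + $37,600 + $154,300 + $154,300 = $856,400
  Less exemption $27,000 → base $829,400
  $829,400 × 16% = $132,704

Ordinary income tax:
  $505,000 × 14% = $70,700
  $5,200 × 27% = $1,404
  → $72,104

$132,704 > $72,104, so the alternative minimum tax is the binding amount.

$132,704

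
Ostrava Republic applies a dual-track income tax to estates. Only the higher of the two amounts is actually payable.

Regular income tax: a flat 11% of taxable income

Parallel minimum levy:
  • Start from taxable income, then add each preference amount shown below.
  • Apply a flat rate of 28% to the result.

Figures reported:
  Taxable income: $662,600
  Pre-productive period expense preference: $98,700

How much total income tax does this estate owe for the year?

$213,164

Regular income tax:
  $662,600 × 11% = $72,886

Parallel minimum levy:
  Adjusted income: $662,600 + $98,700 = $761,300
  $761,300 × 28% = $213,164

$213,164 > $72,886, so the parallel minimum levy is the binding amount.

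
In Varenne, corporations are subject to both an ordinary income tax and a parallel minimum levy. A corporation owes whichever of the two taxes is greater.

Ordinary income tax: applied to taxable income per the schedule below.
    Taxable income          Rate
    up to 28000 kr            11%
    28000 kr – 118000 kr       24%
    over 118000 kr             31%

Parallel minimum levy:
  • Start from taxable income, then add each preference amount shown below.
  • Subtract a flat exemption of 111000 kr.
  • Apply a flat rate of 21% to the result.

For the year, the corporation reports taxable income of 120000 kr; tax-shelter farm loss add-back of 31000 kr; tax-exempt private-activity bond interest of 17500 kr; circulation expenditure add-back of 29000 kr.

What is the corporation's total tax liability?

Parallel minimum levy:
  Adjusted income: 120000 kr + 31000 kr + 17500 kr + 29000 kr = 197500 kr
  Less exemption 111000 kr → base 86500 kr
  86500 kr × 21% = 18165 kr

Ordinary income tax:
  28000 kr × 11% = 3080 kr
  90000 kr × 24% = 21600 kr
  2000 kr × 31% = 620 kr
  → 25300 kr

25300 kr > 18165 kr, so the ordinary income tax governs.

25300 kr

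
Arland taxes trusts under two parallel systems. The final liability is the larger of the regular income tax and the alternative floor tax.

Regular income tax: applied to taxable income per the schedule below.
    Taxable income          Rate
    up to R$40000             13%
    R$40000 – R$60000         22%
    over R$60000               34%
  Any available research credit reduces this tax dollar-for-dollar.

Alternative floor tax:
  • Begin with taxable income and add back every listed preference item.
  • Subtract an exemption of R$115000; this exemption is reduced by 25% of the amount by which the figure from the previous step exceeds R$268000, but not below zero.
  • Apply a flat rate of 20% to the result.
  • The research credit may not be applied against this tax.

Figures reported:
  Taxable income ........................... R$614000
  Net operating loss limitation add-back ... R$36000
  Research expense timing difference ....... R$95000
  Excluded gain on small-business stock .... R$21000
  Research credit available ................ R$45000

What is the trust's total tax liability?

Alternative floor tax:
  Adjusted income: R$614000 + R$36000 + R$95000 + R$21000 = R$766000
  Exemption: 25% × (R$766000 − R$268000) = R$124500 ≥ R$115000, so the exemption is fully phased out
  Base: R$766000 − R$0 = R$766000
  R$766000 × 20% = R$153200

Regular income tax:
  R$40000 × 13% = R$5200
  R$20000 × 22% = R$4400
  R$554000 × 34% = R$188360
  → R$197960
  Less research credit R$45000 → R$152960

R$153200 > R$152960, so the alternative floor tax is the binding amount.

R$153200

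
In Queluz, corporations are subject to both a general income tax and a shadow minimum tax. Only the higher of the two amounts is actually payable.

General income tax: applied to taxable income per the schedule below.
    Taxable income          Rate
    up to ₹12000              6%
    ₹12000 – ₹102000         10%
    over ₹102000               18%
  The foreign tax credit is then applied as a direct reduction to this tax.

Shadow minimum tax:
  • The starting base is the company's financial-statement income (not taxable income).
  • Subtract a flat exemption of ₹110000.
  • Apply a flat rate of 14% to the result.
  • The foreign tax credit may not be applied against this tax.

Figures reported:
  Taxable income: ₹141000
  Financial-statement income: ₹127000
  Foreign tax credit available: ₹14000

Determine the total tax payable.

₹2740

Shadow minimum tax:
  Base (financial-statement income): ₹127000
  Less exemption ₹110000 → base ₹17000
  ₹17000 × 14% = ₹2380

General income tax:
  ₹12000 × 6% = ₹720
  ₹90000 × 10% = ₹9000
  ₹39000 × 18% = ₹7020
  → ₹16740
  Less foreign tax credit ₹14000 → ₹2740

₹2740 > ₹2380, so the general income tax governs.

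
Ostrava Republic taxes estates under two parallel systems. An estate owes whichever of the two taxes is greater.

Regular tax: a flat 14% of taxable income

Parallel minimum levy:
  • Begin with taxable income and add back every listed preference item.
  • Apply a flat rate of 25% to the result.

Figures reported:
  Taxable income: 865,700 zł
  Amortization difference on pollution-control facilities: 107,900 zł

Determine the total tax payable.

Parallel minimum levy:
  Adjusted income: 865,700 zł + 107,900 zł = 973,600 zł
  973,600 zł × 25% = 243,400 zł

Regular tax:
  865,700 zł × 14% = 121,198 zł

243,400 zł > 121,198 zł, so the parallel minimum levy is the binding amount.

243,400 zł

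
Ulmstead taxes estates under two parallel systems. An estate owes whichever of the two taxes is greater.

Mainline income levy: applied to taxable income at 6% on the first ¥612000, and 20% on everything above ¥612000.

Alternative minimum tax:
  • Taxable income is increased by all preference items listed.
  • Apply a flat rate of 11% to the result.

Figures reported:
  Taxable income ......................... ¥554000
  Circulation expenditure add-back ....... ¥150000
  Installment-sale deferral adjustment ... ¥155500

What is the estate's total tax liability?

¥94545

Alternative minimum tax:
  Adjusted income: ¥554000 + ¥150000 + ¥155500 = ¥859500
  ¥859500 × 11% = ¥94545

Mainline income levy:
  ¥554000 × 6% = ¥33240

¥94545 > ¥33240, so the alternative minimum tax is the binding amount.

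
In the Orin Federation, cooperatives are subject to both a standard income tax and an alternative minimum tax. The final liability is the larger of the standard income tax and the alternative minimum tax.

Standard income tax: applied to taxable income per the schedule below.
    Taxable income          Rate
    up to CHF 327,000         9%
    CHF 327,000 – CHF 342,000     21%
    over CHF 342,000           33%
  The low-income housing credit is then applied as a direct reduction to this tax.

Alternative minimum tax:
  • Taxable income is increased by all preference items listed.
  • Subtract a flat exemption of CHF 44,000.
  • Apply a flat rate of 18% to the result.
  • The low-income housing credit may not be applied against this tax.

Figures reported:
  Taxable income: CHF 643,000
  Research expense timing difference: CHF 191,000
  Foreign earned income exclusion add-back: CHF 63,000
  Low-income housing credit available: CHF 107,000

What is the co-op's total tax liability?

CHF 153,540

Standard income tax:
  CHF 327,000 × 9% = CHF 29,430
  CHF 15,000 × 21% = CHF 3,150
  CHF 301,000 × 33% = CHF 99,330
  → CHF 131,910
  Less low-income housing credit CHF 107,000 → CHF 24,910

Alternative minimum tax:
  Adjusted income: CHF 643,000 + CHF 191,000 + CHF 63,000 = CHF 897,000
  Less exemption CHF 44,000 → base CHF 853,000
  CHF 853,000 × 18% = CHF 153,540

CHF 153,540 > CHF 24,910, so the alternative minimum tax is the binding amount.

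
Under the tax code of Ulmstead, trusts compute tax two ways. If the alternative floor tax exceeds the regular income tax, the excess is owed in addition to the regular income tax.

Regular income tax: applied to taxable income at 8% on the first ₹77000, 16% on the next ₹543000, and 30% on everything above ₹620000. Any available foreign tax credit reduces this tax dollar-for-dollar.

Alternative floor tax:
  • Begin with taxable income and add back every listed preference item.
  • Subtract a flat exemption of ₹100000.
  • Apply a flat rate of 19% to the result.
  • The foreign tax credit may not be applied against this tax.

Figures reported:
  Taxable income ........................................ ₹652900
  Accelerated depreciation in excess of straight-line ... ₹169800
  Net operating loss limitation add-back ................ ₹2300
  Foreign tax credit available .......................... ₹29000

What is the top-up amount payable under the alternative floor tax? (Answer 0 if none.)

Regular income tax:
  ₹77000 × 8% = ₹6160
  ₹543000 × 16% = ₹86880
  ₹32900 × 30% = ₹9870
  → ₹102910
  Less foreign tax credit ₹29000 → ₹73910

Alternative floor tax:
  Adjusted income: ₹652900 + ₹169800 + ₹2300 = ₹825000
  Less exemption ₹100000 → base ₹725000
  ₹725000 × 19% = ₹137750

Excess of alternative floor tax over regular income tax: ₹137750 − ₹73910 = ₹63840.

₹63840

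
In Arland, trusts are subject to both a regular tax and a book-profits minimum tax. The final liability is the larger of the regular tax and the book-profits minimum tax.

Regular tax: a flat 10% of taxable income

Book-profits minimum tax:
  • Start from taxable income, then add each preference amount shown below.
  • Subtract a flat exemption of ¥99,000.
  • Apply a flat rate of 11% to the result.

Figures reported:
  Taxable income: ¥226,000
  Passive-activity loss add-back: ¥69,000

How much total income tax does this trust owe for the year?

Book-profits minimum tax:
  Adjusted income: ¥226,000 + ¥69,000 = ¥295,000
  Less exemption ¥99,000 → base ¥196,000
  ¥196,000 × 11% = ¥21,560

Regular tax:
  ¥226,000 × 10% = ¥22,600

¥22,600 > ¥21,560, so the regular tax governs.

¥22,600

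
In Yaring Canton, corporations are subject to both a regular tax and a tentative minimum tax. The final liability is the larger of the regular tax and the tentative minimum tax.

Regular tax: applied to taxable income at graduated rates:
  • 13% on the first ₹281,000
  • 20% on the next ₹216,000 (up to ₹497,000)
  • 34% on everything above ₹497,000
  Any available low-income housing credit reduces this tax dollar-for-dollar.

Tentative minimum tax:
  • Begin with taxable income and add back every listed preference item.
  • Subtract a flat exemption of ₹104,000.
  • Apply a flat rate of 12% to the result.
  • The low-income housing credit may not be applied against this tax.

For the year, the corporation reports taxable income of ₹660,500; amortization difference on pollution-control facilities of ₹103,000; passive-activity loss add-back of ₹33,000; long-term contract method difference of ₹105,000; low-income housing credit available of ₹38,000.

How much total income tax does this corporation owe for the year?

₹97,320

Regular tax:
  ₹281,000 × 13% = ₹36,530
  ₹216,000 × 20% = ₹43,200
  ₹163,500 × 34% = ₹55,590
  → ₹135,320
  Less low-income housing credit ₹38,000 → ₹97,320

Tentative minimum tax:
  Adjusted income: ₹660,500 + ₹103,000 + ₹33,000 + ₹105,000 = ₹901,500
  Less exemption ₹104,000 → base ₹797,500
  ₹797,500 × 12% = ₹95,700

₹97,320 > ₹95,700, so the regular tax governs.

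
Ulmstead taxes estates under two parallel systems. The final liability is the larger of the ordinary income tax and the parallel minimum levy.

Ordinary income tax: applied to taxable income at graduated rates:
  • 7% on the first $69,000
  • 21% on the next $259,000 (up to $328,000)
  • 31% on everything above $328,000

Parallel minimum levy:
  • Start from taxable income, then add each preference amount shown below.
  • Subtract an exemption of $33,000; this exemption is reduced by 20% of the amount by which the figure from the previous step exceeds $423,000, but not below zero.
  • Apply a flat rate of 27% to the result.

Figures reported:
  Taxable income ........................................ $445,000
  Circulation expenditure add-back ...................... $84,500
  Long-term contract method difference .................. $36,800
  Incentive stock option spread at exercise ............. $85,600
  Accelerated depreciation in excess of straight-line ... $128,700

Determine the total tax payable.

Parallel minimum levy:
  Adjusted income: $445,000 + $84,500 + $36,800 + $85,600 + $128,700 = $780,600
  Exemption: 20% × ($780,600 − $423,000) = $71,520 ≥ $33,000, so the exemption is fully phased out
  Base: $780,600 − $0 = $780,600
  $780,600 × 27% = $210,762

Ordinary income tax:
  $69,000 × 7% = $4,830
  $259,000 × 21% = $54,390
  $117,000 × 31% = $36,270
  → $95,490

$210,762 > $95,490, so the parallel minimum levy is the binding amount.

$210,762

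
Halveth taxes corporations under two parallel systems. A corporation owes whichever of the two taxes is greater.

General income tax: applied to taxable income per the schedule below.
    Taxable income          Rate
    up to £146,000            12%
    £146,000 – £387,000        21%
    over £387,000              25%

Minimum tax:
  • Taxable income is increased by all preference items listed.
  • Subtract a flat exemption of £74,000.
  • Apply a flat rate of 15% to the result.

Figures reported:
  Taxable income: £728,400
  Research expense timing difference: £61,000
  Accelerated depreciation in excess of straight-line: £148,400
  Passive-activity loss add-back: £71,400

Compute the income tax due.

General income tax:
  £146,000 × 12% = £17,520
  £241,000 × 21% = £50,610
  £341,400 × 25% = £85,350
  → £153,480

Minimum tax:
  Adjusted income: £728,400 + £61,000 + £148,400 + £71,400 = £1,009,200
  Less exemption £74,000 → base £935,200
  £935,200 × 15% = £140,280

£153,480 > £140,280, so the general income tax governs.

£153,480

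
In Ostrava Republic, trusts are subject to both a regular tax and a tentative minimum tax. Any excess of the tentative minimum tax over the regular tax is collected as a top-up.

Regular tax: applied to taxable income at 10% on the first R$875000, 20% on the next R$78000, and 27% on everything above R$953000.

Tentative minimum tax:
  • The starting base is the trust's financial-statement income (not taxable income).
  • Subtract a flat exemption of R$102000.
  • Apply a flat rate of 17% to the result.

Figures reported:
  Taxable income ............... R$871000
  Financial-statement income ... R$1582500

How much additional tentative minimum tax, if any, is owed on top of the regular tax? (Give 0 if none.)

Regular tax:
  R$871000 × 10% = R$87100

Tentative minimum tax:
  Base (financial-statement income): R$1582500
  Less exemption R$102000 → base R$1480500
  R$1480500 × 17% = R$251685

Excess of tentative minimum tax over regular tax: R$251685 − R$87100 = R$164585.

R$164585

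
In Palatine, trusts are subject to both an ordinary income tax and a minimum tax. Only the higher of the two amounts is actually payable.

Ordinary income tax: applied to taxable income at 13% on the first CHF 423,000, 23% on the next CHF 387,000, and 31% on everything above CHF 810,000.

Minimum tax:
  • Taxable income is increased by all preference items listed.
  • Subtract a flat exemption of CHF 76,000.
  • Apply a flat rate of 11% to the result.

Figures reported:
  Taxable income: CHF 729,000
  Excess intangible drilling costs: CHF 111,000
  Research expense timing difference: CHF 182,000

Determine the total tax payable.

CHF 125,370

Minimum tax:
  Adjusted income: CHF 729,000 + CHF 111,000 + CHF 182,000 = CHF 1,022,000
  Less exemption CHF 76,000 → base CHF 946,000
  CHF 946,000 × 11% = CHF 104,060

Ordinary income tax:
  CHF 423,000 × 13% = CHF 54,990
  CHF 306,000 × 23% = CHF 70,380
  → CHF 125,370

CHF 125,370 > CHF 104,060, so the ordinary income tax governs.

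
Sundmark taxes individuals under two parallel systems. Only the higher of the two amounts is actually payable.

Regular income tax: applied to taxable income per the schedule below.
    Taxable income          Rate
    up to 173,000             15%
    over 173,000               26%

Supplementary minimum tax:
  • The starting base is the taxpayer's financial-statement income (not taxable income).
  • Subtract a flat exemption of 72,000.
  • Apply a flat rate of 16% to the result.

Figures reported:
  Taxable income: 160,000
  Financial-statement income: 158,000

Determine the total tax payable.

24,000

Supplementary minimum tax:
  Base (financial-statement income): 158,000
  Less exemption 72,000 → base 86,000
  86,000 × 16% = 13,760

Regular income tax:
  160,000 × 15% = 24,000

24,000 > 13,760, so the regular income tax governs.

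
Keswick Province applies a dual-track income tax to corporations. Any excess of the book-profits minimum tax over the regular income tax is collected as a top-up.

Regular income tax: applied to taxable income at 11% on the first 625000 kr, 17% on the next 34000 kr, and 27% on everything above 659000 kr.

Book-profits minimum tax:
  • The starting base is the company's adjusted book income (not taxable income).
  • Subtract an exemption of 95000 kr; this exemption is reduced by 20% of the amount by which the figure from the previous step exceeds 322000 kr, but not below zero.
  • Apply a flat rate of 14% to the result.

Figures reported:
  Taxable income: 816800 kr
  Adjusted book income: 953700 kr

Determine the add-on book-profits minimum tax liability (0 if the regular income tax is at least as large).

16382 kr

Book-profits minimum tax:
  Base (adjusted book income): 953700 kr
  Exemption: 20% × (953700 kr − 322000 kr) = 126340 kr ≥ 95000 kr, so the exemption is fully phased out
  Base: 953700 kr − 0 kr = 953700 kr
  953700 kr × 14% = 133518 kr

Regular income tax:
  625000 kr × 11% = 68750 kr
  34000 kr × 17% = 5780 kr
  157800 kr × 27% = 42606 kr
  → 117136 kr

Excess of book-profits minimum tax over regular income tax: 133518 kr − 117136 kr = 16382 kr.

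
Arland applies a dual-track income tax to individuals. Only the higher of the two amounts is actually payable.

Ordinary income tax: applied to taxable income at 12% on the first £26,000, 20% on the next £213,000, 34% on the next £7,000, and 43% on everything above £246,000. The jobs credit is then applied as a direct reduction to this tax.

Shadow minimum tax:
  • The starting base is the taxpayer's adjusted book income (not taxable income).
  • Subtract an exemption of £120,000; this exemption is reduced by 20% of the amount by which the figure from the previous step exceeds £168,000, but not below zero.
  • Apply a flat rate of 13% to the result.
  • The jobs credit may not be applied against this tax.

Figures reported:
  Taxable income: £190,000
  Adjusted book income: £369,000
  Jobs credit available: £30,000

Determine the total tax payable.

Shadow minimum tax:
  Base (adjusted book income): £369,000
  Exemption: £120,000 − 20% × (£369,000 − £168,000) = £120,000 − £40,200 = £79,800
  Base: £369,000 − £79,800 = £289,200
  £289,200 × 13% = £37,596

Ordinary income tax:
  £26,000 × 12% = £3,120
  £164,000 × 20% = £32,800
  → £35,920
  Less jobs credit £30,000 → £5,920

£37,596 > £5,920, so the shadow minimum tax is the binding amount.

£37,596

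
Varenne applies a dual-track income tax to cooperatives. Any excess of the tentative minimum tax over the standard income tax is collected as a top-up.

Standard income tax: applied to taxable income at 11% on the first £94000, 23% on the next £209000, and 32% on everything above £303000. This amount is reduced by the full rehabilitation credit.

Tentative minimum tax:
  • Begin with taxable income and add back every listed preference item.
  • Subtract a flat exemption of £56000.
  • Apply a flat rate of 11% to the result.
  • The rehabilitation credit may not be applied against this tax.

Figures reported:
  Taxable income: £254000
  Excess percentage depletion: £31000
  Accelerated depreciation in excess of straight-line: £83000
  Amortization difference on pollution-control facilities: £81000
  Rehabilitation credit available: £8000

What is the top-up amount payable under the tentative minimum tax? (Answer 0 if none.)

£4090

Standard income tax:
  £94000 × 11% = £10340
  £160000 × 23% = £36800
  → £47140
  Less rehabilitation credit £8000 → £39140

Tentative minimum tax:
  Adjusted income: £254000 + £31000 + £83000 + £81000 = £449000
  Less exemption £56000 → base £393000
  £393000 × 11% = £43230

Excess of tentative minimum tax over standard income tax: £43230 − £39140 = £4090.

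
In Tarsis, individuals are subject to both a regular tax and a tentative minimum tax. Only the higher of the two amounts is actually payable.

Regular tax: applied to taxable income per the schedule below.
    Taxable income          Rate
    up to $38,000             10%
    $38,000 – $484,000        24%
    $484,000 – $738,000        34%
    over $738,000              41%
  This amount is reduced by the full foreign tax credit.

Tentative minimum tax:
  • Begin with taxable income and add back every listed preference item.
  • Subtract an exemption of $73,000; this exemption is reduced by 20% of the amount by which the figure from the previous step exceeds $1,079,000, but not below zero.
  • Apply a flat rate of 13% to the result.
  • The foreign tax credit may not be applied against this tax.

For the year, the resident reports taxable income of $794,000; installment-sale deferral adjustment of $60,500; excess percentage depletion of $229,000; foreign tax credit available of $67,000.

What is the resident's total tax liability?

Regular tax:
  $38,000 × 10% = $3,800
  $446,000 × 24% = $107,040
  $254,000 × 34% = $86,360
  $56,000 × 41% = $22,960
  → $220,160
  Less foreign tax credit $67,000 → $153,160

Tentative minimum tax:
  Adjusted income: $794,000 + $60,500 + $229,000 = $1,083,500
  Exemption: $73,000 − 20% × ($1,083,500 − $1,079,000) = $73,000 − $900 = $72,100
  Base: $1,083,500 − $72,100 = $1,011,400
  $1,011,400 × 13% = $131,482

$153,160 > $131,482, so the regular tax governs.

$153,160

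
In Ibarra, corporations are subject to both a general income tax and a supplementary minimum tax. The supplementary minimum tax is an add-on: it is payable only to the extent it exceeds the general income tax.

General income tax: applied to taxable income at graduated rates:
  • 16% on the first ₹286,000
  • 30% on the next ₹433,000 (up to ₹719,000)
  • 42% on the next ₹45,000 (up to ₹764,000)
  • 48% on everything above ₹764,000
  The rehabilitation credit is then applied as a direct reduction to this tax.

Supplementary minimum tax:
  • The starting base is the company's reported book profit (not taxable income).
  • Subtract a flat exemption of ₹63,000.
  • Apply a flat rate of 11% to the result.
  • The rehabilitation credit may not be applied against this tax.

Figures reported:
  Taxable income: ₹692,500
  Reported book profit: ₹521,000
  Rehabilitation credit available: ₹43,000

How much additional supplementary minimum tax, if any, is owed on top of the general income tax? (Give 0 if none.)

₹0

Supplementary minimum tax:
  Base (reported book profit): ₹521,000
  Less exemption ₹63,000 → base ₹458,000
  ₹458,000 × 11% = ₹50,380

General income tax:
  ₹286,000 × 16% = ₹45,760
  ₹406,500 × 30% = ₹121,950
  → ₹167,710
  Less rehabilitation credit ₹43,000 → ₹124,710

₹50,380 ≤ ₹124,710, so no add-on is due.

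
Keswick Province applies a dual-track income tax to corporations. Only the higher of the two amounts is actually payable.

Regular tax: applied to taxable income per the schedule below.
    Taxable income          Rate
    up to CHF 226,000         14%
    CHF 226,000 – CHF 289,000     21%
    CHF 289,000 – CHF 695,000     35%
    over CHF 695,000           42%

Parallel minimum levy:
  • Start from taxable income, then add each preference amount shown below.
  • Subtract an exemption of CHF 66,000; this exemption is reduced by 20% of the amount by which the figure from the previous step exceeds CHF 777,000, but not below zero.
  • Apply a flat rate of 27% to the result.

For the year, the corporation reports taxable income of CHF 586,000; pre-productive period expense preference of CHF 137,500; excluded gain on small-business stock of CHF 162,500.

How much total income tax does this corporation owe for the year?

Parallel minimum levy:
  Adjusted income: CHF 586,000 + CHF 137,500 + CHF 162,500 = CHF 886,000
  Exemption: CHF 66,000 − 20% × (CHF 886,000 − CHF 777,000) = CHF 66,000 − CHF 21,800 = CHF 44,200
  Base: CHF 886,000 − CHF 44,200 = CHF 841,800
  CHF 841,800 × 27% = CHF 227,286

Regular tax:
  CHF 226,000 × 14% = CHF 31,640
  CHF 63,000 × 21% = CHF 13,230
  CHF 297,000 × 35% = CHF 103,950
  → CHF 148,820

CHF 227,286 > CHF 148,820, so the parallel minimum levy is the binding amount.

CHF 227,286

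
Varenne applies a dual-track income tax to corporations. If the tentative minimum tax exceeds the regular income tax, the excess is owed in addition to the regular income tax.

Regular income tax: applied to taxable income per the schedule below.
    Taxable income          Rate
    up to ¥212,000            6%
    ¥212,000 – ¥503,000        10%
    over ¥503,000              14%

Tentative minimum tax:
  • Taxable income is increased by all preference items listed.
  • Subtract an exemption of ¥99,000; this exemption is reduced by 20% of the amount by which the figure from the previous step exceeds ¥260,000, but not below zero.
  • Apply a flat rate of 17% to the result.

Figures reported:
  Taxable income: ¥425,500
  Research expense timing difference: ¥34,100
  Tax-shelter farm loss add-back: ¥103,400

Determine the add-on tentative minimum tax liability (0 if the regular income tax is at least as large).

Tentative minimum tax:
  Adjusted income: ¥425,500 + ¥34,100 + ¥103,400 = ¥563,000
  Exemption: ¥99,000 − 20% × (¥563,000 − ¥260,000) = ¥99,000 − ¥60,600 = ¥38,400
  Base: ¥563,000 − ¥38,400 = ¥524,600
  ¥524,600 × 17% = ¥89,182

Regular income tax:
  ¥212,000 × 6% = ¥12,720
  ¥213,500 × 10% = ¥21,350
  → ¥34,070

Excess of tentative minimum tax over regular income tax: ¥89,182 − ¥34,070 = ¥55,112.

¥55,112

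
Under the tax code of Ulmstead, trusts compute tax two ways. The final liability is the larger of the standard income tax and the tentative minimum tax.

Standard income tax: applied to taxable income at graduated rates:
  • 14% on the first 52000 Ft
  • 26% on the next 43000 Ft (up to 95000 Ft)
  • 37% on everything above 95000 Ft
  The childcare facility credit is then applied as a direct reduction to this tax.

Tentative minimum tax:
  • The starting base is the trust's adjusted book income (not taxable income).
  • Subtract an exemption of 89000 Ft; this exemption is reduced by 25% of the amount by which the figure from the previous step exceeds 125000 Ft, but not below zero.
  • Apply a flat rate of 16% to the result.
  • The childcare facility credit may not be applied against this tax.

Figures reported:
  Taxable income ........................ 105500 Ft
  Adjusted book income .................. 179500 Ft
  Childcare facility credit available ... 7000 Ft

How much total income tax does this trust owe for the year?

16660 Ft

Tentative minimum tax:
  Base (adjusted book income): 179500 Ft
  Exemption: 89000 Ft − 25% × (179500 Ft − 125000 Ft) = 89000 Ft − 13625 Ft = 75375 Ft
  Base: 179500 Ft − 75375 Ft = 104125 Ft
  104125 Ft × 16% = 16660 Ft

Standard income tax:
  52000 Ft × 14% = 7280 Ft
  43000 Ft × 26% = 11180 Ft
  10500 Ft × 37% = 3885 Ft
  → 22345 Ft
  Less childcare facility credit 7000 Ft → 15345 Ft

16660 Ft > 15345 Ft, so the tentative minimum tax is the binding amount.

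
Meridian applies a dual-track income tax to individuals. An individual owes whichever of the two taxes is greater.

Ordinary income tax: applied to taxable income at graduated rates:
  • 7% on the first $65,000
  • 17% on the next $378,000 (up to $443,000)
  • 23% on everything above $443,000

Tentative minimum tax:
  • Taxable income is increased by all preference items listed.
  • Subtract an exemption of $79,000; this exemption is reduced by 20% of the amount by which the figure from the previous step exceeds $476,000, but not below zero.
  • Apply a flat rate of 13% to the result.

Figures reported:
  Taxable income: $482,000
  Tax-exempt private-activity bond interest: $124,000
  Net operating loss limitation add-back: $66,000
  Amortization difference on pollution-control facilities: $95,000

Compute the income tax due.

Tentative minimum tax:
  Adjusted income: $482,000 + $124,000 + $66,000 + $95,000 = $767,000
  Exemption: $79,000 − 20% × ($767,000 − $476,000) = $79,000 − $58,200 = $20,800
  Base: $767,000 − $20,800 = $746,200
  $746,200 × 13% = $97,006

Ordinary income tax:
  $65,000 × 7% = $4,550
  $378,000 × 17% = $64,260
  $39,000 × 23% = $8,970
  → $77,780

$97,006 > $77,780, so the tentative minimum tax is the binding amount.

$97,006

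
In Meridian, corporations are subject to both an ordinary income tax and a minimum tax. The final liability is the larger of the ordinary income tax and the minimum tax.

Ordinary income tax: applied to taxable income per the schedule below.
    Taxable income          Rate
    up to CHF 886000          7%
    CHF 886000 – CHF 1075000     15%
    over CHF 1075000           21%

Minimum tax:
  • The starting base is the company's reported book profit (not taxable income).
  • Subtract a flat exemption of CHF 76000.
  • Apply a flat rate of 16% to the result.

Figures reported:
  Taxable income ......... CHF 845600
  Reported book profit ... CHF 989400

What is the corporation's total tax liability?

Ordinary income tax:
  CHF 845600 × 7% = CHF 59192

Minimum tax:
  Base (reported book profit): CHF 989400
  Less exemption CHF 76000 → base CHF 913400
  CHF 913400 × 16% = CHF 146144

CHF 146144 > CHF 59192, so the minimum tax is the binding amount.

CHF 146144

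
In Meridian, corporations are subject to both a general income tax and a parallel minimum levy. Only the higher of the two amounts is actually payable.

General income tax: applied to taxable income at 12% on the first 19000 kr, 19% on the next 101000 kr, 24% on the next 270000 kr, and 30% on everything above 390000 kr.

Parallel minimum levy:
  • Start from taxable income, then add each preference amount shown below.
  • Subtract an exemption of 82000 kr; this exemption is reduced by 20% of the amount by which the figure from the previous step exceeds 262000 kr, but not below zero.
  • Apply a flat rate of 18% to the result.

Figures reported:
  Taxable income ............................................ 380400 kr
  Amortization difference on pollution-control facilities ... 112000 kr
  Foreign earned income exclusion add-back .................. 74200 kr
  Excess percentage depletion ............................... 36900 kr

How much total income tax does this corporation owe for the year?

106164 kr

General income tax:
  19000 kr × 12% = 2280 kr
  101000 kr × 19% = 19190 kr
  260400 kr × 24% = 62496 kr
  → 83966 kr

Parallel minimum levy:
  Adjusted income: 380400 kr + 112000 kr + 74200 kr + 36900 kr = 603500 kr
  Exemption: 82000 kr − 20% × (603500 kr − 262000 kr) = 82000 kr − 68300 kr = 13700 kr
  Base: 603500 kr − 13700 kr = 589800 kr
  589800 kr × 18% = 106164 kr

106164 kr > 83966 kr, so the parallel minimum levy is the binding amount.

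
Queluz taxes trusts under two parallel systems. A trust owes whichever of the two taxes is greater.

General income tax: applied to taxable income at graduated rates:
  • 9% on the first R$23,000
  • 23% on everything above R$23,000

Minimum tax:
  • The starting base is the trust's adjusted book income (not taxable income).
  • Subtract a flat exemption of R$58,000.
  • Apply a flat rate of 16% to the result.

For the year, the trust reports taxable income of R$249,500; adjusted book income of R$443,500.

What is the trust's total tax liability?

Minimum tax:
  Base (adjusted book income): R$443,500
  Less exemption R$58,000 → base R$385,500
  R$385,500 × 16% = R$61,680

General income tax:
  R$23,000 × 9% = R$2,070
  R$226,500 × 23% = R$52,095
  → R$54,165

R$61,680 > R$54,165, so the minimum tax is the binding amount.

R$61,680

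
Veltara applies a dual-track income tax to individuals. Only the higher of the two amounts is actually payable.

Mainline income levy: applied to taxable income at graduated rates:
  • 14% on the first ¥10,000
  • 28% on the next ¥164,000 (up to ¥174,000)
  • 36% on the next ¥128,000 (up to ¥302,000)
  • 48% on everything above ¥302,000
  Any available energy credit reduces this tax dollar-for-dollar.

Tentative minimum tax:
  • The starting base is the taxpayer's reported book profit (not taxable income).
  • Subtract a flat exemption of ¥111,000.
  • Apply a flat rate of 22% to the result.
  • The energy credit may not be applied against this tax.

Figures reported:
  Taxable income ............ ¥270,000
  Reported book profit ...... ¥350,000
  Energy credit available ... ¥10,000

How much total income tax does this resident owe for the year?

¥71,880

Mainline income levy:
  ¥10,000 × 14% = ¥1,400
  ¥164,000 × 28% = ¥45,920
  ¥96,000 × 36% = ¥34,560
  → ¥81,880
  Less energy credit ¥10,000 → ¥71,880

Tentative minimum tax:
  Base (reported book profit): ¥350,000
  Less exemption ¥111,000 → base ¥239,000
  ¥239,000 × 22% = ¥52,580

¥71,880 > ¥52,580, so the mainline income levy governs.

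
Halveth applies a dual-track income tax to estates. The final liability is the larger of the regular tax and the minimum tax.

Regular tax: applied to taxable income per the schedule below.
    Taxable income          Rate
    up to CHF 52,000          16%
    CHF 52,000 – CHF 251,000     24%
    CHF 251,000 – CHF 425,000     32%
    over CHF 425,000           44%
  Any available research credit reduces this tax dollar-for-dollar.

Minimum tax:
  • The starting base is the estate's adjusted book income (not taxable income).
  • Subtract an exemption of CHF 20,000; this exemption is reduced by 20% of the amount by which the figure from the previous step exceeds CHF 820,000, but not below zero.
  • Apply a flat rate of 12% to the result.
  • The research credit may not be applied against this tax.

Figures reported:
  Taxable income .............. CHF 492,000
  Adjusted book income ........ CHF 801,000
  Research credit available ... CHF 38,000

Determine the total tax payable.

CHF 103,240

Minimum tax:
  Base (adjusted book income): CHF 801,000
  Exemption: CHF 801,000 ≤ CHF 820,000, so full CHF 20,000 applies
  Base: CHF 801,000 − CHF 20,000 = CHF 781,000
  CHF 781,000 × 12% = CHF 93,720

Regular tax:
  CHF 52,000 × 16% = CHF 8,320
  CHF 199,000 × 24% = CHF 47,760
  CHF 174,000 × 32% = CHF 55,680
  CHF 67,000 × 44% = CHF 29,480
  → CHF 141,240
  Less research credit CHF 38,000 → CHF 103,240

CHF 103,240 > CHF 93,720, so the regular tax governs.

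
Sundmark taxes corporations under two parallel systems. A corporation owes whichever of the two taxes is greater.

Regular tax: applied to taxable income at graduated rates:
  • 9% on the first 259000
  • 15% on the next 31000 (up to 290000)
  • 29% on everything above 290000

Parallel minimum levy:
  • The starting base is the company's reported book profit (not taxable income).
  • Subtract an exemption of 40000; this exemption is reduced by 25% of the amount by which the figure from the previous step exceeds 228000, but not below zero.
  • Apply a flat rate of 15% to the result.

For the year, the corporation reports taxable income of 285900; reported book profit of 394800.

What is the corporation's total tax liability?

59220

Regular tax:
  259000 × 9% = 23310
  26900 × 15% = 4035
  → 27345

Parallel minimum levy:
  Base (reported book profit): 394800
  Exemption: 25% × (394800 − 228000) = 41700 ≥ 40000, so the exemption is fully phased out
  Base: 394800 − 0 = 394800
  394800 × 15% = 59220

59220 > 27345, so the parallel minimum levy is the binding amount.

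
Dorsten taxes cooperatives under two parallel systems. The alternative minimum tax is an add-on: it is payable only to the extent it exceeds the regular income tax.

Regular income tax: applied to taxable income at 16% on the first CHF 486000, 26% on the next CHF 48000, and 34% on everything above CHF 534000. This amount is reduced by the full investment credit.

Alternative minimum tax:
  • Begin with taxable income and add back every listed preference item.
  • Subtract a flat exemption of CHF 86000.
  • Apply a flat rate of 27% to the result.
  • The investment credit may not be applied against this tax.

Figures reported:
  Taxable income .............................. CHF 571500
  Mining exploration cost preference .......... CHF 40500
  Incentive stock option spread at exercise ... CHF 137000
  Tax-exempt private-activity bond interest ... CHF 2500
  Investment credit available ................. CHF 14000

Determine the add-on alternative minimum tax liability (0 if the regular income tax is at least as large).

Regular income tax:
  CHF 486000 × 16% = CHF 77760
  CHF 48000 × 26% = CHF 12480
  CHF 37500 × 34% = CHF 12750
  → CHF 102990
  Less investment credit CHF 14000 → CHF 88990

Alternative minimum tax:
  Adjusted income: CHF 571500 + CHF 40500 + CHF 137000 + CHF 2500 = CHF 751500
  Less exemption CHF 86000 → base CHF 665500
  CHF 665500 × 27% = CHF 179685

Excess of alternative minimum tax over regular income tax: CHF 179685 − CHF 88990 = CHF 90695.

CHF 90695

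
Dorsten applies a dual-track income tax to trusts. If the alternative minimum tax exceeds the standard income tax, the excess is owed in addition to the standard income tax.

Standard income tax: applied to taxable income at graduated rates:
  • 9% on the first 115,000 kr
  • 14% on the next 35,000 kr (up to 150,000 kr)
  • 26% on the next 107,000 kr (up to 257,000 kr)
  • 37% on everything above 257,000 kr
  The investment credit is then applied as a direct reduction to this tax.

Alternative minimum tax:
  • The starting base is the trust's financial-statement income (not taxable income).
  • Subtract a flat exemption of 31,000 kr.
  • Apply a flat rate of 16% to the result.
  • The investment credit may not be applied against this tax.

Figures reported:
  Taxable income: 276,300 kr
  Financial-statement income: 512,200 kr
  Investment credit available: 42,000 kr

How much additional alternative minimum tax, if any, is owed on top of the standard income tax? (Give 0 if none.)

68,781 kr

Standard income tax:
  115,000 kr × 9% = 10,350 kr
  35,000 kr × 14% = 4,900 kr
  107,000 kr × 26% = 27,820 kr
  19,300 kr × 37% = 7,141 kr
  → 50,211 kr
  Less investment credit 42,000 kr → 8,211 kr

Alternative minimum tax:
  Base (financial-statement income): 512,200 kr
  Less exemption 31,000 kr → base 481,200 kr
  481,200 kr × 16% = 76,992 kr

Excess of alternative minimum tax over standard income tax: 76,992 kr − 8,211 kr = 68,781 kr.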